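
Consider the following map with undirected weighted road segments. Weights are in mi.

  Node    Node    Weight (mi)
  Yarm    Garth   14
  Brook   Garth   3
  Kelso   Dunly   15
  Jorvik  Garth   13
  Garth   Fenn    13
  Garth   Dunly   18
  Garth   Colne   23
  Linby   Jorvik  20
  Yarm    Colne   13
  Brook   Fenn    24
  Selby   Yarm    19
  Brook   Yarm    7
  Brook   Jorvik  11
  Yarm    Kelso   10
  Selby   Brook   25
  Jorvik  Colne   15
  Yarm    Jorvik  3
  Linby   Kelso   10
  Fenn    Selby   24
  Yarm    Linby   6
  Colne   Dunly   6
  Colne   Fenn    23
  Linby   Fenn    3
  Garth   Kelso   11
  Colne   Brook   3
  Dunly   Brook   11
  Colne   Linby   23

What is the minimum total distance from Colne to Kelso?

17 mi

Running Dijkstra from Colne:
Colne: 0
Brook: 3  (via Colne)
Garth: 6  (via Brook)
Dunly: 6  (via Colne)
Yarm: 10  (via Brook)
Jorvik: 13  (via Yarm)
Linby: 16  (via Yarm)
Kelso: 17  (via Garth)
Shortest route: Colne–Brook–Garth–Kelso = 17 mi.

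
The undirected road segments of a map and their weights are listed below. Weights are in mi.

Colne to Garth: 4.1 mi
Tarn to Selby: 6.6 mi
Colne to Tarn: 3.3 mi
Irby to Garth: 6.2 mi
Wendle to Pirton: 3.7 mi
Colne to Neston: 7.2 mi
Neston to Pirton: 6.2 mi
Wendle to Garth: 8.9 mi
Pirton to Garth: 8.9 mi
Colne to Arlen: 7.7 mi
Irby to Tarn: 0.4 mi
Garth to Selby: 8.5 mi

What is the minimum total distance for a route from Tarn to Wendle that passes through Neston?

20.4 mi

Shortest Tarn→Neston: Tarn–Colne–Neston = 10.5
Shortest Neston→Wendle: Neston–Pirton–Wendle = 9.9
Total via Neston: 10.5 + 9.9 = 20.4 mi.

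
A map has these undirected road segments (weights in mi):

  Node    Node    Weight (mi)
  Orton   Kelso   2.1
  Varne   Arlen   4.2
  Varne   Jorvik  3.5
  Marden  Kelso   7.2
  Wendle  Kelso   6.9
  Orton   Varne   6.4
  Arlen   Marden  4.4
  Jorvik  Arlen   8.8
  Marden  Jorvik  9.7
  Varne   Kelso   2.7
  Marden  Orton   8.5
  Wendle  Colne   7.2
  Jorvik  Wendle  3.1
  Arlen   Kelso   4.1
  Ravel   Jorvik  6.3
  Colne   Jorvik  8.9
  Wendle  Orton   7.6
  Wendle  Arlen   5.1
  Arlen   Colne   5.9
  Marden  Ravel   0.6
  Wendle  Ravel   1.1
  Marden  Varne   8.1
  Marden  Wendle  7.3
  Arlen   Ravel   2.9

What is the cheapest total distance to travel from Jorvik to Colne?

Enumerating some paths:
Jorvik → Colne: 8.9 = 8.9
Jorvik → Wendle → Colne: 3.1+7.2 = 10.3
Cheapest is Jorvik → Colne at 8.9 mi.

8.9 mi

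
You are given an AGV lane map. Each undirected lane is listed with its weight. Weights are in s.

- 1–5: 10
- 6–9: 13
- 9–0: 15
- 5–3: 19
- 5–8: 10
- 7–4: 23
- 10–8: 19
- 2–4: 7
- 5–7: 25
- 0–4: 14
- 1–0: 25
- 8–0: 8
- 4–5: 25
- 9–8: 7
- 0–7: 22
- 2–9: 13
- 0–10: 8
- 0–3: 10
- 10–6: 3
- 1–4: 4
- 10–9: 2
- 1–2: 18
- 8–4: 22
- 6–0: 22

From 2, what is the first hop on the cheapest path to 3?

4

Enumerating some paths:
2 - 4 - 0 - 3: 7+14+10 = 31
2 - 9 - 10 - 0 - 3: 13+2+8+10 = 33
2 - 9 - 8 - 0 - 3: 13+7+8+10 = 38
The minimum is 31 s via 2 - 4 - 0 - 3.
So from 2 the first move is to 4.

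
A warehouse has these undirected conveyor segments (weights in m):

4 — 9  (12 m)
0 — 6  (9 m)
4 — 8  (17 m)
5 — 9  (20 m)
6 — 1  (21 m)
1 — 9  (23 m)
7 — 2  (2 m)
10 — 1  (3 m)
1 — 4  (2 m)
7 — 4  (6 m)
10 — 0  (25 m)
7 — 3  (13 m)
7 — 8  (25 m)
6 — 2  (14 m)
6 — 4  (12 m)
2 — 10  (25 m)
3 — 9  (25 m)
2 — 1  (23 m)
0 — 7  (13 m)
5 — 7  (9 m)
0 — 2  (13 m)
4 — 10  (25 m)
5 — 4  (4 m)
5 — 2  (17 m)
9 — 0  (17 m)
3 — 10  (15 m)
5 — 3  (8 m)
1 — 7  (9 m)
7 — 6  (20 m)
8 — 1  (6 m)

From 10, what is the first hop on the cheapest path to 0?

1

Candidate routes:
10–1–4–7–2–0: 3+2+6+2+13 = 26
10–0: 25 = 25
10–1–7–0: 3+9+13 = 25
10–1–4–7–0: 3+2+6+13 = 24
Cheapest is 10–1–4–7–0 at 24 m.
So from 10 the first move is to 1.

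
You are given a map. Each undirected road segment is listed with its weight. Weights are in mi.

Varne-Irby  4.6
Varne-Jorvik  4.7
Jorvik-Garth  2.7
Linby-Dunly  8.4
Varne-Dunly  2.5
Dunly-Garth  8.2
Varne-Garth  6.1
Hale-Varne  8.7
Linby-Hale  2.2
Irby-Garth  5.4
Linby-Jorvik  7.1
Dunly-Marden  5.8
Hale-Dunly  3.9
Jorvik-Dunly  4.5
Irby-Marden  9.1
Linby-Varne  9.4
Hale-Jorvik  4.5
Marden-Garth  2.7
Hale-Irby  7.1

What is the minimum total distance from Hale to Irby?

7.1 mi

Running Dijkstra from Hale:
Hale: 0
Linby: 2.2  (via Hale)
Dunly: 3.9  (via Hale)
Jorvik: 4.5  (via Hale)
Varne: 6.4  (via Dunly)
Irby: 7.1  (via Hale)
Shortest route: Hale → Irby = 7.1 mi.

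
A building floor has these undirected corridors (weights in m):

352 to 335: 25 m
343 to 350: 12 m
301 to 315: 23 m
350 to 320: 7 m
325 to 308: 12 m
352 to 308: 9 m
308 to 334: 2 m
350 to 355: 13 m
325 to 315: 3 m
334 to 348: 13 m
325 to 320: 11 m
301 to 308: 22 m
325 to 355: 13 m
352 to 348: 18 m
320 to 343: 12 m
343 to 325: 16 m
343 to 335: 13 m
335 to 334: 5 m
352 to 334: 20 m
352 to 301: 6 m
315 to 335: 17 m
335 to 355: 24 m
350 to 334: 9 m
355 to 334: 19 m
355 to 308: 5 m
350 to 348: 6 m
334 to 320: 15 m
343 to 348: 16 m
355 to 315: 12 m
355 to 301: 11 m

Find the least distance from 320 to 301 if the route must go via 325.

Best 320 to 325: 320–325 costing 11
Best 325 to 301: 325–355–301 costing 24
Total via 325: 11 + 24 = 35 m.

35 m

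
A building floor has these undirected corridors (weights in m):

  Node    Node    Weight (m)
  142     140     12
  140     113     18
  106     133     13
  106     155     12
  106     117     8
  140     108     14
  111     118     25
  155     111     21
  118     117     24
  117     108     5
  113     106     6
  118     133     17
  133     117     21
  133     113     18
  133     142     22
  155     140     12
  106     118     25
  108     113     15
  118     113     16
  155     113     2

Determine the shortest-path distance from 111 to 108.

Shortest distances from 111:
111: 0
155: 21  (via 111)
113: 23  (via 155)
118: 25  (via 111)
106: 29  (via 113)
140: 33  (via 155)
117: 37  (via 106)
108: 38  (via 113)
Shortest route: 111 → 155 → 113 → 108 = 38 m.

38 m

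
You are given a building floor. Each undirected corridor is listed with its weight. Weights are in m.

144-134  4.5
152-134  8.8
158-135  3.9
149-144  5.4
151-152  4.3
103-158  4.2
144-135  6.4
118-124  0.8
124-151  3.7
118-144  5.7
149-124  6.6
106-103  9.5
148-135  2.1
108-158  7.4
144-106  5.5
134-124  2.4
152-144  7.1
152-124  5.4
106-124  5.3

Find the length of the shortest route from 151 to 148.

Shortest distances from 151:
151: 0
124: 3.7  (via 151)
152: 4.3  (via 151)
118: 4.5  (via 124)
134: 6.1  (via 124)
106: 9  (via 124)
144: 10.2  (via 118)
149: 10.3  (via 124)
135: 16.6  (via 144)
103: 18.5  (via 106)
148: 18.7  (via 135)
Shortest route: 151–124–118–144–135–148 = 18.7 m.

18.7 m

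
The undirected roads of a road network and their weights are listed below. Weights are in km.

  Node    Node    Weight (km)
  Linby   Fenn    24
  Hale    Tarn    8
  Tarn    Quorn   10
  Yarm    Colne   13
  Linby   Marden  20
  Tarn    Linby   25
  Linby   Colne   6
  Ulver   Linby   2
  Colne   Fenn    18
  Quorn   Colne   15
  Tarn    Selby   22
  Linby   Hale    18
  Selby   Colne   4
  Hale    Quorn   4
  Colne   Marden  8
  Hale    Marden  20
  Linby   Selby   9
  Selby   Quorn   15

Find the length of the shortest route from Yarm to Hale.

Candidate routes:
Yarm → Colne → Quorn → Hale: 13+15+4 = 32
Yarm → Colne → Selby → Quorn → Hale: 13+4+15+4 = 36
Cheapest is Yarm → Colne → Quorn → Hale at 32 km.

32 km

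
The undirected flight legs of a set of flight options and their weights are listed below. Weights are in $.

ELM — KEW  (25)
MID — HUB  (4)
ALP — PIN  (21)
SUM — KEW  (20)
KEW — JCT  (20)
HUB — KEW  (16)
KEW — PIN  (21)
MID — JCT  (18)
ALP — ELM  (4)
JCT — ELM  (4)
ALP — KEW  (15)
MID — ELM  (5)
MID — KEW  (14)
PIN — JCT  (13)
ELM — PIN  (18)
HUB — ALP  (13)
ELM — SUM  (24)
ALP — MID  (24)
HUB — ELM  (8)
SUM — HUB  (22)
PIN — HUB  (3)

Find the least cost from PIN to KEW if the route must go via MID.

$21

Shortest PIN→MID: PIN–HUB–MID = 7
Best MID to KEW: MID–KEW costing 14
Total via MID: 7 + 14 = $21.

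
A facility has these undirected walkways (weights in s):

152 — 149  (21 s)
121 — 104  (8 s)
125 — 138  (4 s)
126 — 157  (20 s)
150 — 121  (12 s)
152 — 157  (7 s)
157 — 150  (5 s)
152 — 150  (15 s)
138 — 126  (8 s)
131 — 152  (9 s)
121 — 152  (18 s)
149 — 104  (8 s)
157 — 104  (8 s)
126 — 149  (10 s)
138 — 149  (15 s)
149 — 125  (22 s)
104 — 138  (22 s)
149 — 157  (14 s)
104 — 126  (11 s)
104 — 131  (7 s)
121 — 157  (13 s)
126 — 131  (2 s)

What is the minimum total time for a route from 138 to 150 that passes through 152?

Shortest 138→152: 138–126–131–152 = 19
Best 152 to 150: 152–157–150 costing 12
Total via 152: 19 + 12 = 31 s.

31 s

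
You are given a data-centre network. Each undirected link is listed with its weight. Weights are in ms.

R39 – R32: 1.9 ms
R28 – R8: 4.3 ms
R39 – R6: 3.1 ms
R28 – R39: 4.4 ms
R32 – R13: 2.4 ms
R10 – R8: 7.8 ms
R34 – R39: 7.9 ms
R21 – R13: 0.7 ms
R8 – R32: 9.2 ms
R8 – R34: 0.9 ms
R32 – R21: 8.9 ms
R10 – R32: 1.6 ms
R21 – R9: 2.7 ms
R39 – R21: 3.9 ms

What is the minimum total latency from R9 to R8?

15 ms

Candidate routes:
R9 → R21 → R39 → R28 → R8: 2.7+3.9+4.4+4.3 = 15.3
R9 → R21 → R39 → R34 → R8: 2.7+3.9+7.9+0.9 = 15.4
R9 → R21 → R13 → R32 → R8: 2.7+0.7+2.4+9.2 = 15
R9 → R21 → R13 → R32 → R10 → R8: 2.7+0.7+2.4+1.6+7.8 = 15.2
Cheapest is R9 → R21 → R13 → R32 → R8 at 15 ms.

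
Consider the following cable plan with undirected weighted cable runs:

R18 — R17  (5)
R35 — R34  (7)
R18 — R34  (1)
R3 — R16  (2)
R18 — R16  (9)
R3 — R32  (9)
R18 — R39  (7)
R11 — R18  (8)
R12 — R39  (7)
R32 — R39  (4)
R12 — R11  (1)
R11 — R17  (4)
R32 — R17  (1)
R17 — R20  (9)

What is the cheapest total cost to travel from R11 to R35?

Settle nodes by increasing distance from R11:
R11: 0
R12: 1  (via R11)
R17: 4  (via R11)
R32: 5  (via R17)
R18: 8  (via R11)
R39: 8  (via R12)
R34: 9  (via R18)
R20: 13  (via R17)
R3: 14  (via R32)
R35: 16  (via R34)
Shortest route: R11–R18–R34–R35 = 16.

16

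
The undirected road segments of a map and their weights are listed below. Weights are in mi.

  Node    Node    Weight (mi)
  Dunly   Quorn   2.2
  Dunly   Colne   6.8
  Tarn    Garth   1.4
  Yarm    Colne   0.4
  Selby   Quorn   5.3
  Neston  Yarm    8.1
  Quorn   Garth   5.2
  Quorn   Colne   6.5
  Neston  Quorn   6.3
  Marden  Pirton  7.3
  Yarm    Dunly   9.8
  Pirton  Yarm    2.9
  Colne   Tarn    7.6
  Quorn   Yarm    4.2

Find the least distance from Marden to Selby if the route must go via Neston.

29.9 mi

Shortest Marden→Neston: Marden → Pirton → Yarm → Neston = 18.3
Best Neston to Selby: Neston → Quorn → Selby costing 11.6
Total via Neston: 18.3 + 11.6 = 29.9 mi.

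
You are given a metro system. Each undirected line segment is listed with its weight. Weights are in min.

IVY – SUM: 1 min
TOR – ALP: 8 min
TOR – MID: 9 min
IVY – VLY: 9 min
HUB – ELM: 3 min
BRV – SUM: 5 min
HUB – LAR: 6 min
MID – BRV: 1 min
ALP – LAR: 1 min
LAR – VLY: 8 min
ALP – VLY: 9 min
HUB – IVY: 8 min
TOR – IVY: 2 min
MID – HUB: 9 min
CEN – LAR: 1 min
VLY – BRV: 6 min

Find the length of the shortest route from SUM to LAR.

12 min

Running Dijkstra from SUM:
SUM: 0
IVY: 1  (via SUM)
TOR: 3  (via IVY)
BRV: 5  (via SUM)
MID: 6  (via BRV)
HUB: 9  (via IVY)
VLY: 10  (via IVY)
ALP: 11  (via TOR)
ELM: 12  (via HUB)
LAR: 12  (via ALP)
Shortest route: SUM → IVY → TOR → ALP → LAR = 12 min.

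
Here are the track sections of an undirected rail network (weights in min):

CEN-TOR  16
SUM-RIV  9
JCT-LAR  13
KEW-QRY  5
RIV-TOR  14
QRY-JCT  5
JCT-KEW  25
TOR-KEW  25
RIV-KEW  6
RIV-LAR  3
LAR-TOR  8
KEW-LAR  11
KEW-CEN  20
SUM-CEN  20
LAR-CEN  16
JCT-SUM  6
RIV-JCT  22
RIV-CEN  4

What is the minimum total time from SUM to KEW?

Enumerating some paths:
SUM - RIV - KEW: 9+6 = 15
SUM - JCT - QRY - KEW: 6+5+5 = 16
The minimum is 15 min via SUM - RIV - KEW.

15 min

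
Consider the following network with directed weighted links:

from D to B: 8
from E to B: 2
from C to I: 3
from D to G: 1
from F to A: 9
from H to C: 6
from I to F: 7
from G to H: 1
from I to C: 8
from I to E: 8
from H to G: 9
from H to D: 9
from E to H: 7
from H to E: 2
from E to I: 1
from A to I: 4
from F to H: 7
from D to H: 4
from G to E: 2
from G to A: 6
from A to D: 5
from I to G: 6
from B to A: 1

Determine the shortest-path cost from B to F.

Candidate routes:
B–A–D–G–E–I–F: 1+5+1+2+1+7 = 17
B–A–I–F: 1+4+7 = 12
The minimum is 12 via B–A–I–F.

12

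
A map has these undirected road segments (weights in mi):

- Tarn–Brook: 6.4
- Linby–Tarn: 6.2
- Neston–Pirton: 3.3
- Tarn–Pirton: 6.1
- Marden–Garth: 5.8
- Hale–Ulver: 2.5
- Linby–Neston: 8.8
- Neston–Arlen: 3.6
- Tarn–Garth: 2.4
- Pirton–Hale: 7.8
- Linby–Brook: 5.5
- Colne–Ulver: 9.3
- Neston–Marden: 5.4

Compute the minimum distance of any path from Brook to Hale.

20.3 mi

Running Dijkstra from Brook:
Brook: 0
Linby: 5.5  (via Brook)
Tarn: 6.4  (via Brook)
Garth: 8.8  (via Tarn)
Pirton: 12.5  (via Tarn)
Neston: 14.3  (via Linby)
Marden: 14.6  (via Garth)
Arlen: 17.9  (via Neston)
Hale: 20.3  (via Pirton)
Shortest route: Brook–Tarn–Pirton–Hale = 20.3 mi.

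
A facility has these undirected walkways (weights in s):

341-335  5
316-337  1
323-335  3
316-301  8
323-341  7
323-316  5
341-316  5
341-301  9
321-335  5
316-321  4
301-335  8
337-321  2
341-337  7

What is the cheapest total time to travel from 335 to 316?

8 s

Shortest distances from 335:
335: 0
323: 3  (via 335)
341: 5  (via 335)
321: 5  (via 335)
337: 7  (via 321)
316: 8  (via 323)
Shortest route: 335 → 323 → 316 = 8 s.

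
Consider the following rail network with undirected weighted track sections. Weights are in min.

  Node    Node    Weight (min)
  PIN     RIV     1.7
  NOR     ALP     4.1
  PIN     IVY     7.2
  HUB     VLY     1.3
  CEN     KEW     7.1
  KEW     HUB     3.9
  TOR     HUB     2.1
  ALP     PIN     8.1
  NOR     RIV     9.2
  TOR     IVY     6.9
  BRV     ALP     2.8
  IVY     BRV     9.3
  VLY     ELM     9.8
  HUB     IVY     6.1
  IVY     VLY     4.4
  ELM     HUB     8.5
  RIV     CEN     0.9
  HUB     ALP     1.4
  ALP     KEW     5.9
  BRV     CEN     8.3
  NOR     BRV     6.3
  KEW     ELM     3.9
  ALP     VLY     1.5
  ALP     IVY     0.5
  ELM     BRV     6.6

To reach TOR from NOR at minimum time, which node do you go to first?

ALP

Compare a few routes:
NOR → ALP → VLY → HUB → TOR: 4.1+1.5+1.3+2.1 = 9
NOR → ALP → IVY → VLY → HUB → TOR: 4.1+0.5+4.4+1.3+2.1 = 12.4
NOR → ALP → HUB → TOR: 4.1+1.4+2.1 = 7.6
NOR → ALP → IVY → TOR: 4.1+0.5+6.9 = 11.5
Cheapest is NOR → ALP → HUB → TOR at 7.6 min.
So from NOR the first move is to ALP.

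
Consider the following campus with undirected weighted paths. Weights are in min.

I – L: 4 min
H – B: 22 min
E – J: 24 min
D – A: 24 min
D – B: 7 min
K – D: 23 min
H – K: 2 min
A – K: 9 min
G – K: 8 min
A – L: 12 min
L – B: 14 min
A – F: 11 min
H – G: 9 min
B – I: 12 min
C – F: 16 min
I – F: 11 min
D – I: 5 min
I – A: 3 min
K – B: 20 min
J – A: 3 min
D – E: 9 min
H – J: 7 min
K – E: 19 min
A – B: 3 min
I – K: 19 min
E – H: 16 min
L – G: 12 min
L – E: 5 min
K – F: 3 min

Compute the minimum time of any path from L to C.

31 min

Running Dijkstra from L:
L: 0
I: 4  (via L)
E: 5  (via L)
A: 7  (via I)
D: 9  (via I)
B: 10  (via A)
J: 10  (via A)
G: 12  (via L)
F: 15  (via I)
K: 16  (via A)
H: 17  (via J)
C: 31  (via F)
Shortest route: L → I → F → C = 31 min.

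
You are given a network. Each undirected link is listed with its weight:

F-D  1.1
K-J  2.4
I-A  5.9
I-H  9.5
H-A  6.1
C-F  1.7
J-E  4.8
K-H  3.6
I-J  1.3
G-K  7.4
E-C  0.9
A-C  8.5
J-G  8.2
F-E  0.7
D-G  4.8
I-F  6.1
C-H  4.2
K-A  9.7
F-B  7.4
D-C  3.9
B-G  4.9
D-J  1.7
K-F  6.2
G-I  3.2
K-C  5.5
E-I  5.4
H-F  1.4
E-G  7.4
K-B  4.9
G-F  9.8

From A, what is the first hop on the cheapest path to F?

Candidate routes:
A–H–F: 6.1+1.4 = 7.5
A–I–J–D–F: 5.9+1.3+1.7+1.1 = 10
The minimum is 7.5 via A–H–F.
So from A the first move is to H.

H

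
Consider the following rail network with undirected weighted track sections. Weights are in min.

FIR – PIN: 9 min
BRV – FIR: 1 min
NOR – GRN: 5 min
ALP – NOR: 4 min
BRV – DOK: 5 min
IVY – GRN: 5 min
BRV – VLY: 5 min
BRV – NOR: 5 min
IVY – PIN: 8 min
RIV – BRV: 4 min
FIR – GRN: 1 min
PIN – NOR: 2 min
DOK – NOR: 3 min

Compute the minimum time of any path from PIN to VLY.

Enumerating some paths:
PIN - NOR - GRN - FIR - BRV - VLY: 2+5+1+1+5 = 14
PIN - NOR - BRV - VLY: 2+5+5 = 12
The minimum is 12 min via PIN - NOR - BRV - VLY.

12 min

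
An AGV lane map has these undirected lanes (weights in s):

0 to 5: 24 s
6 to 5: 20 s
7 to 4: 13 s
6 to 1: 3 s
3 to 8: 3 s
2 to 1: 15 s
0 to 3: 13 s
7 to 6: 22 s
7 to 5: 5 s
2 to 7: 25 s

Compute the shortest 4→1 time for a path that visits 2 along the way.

Best 4 to 2: 4 → 7 → 2 costing 38
Shortest 2→1: 2 → 1 = 15
Total via 2: 38 + 15 = 53 s.

53 s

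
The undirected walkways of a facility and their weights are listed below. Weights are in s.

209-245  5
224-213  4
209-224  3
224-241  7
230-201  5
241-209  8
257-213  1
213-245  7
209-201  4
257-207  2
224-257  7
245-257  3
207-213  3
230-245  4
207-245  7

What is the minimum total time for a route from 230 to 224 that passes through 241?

24 s

Shortest 230→241: 230–245–209–241 = 17
Best 241 to 224: 241–224 costing 7
Total via 241: 17 + 7 = 24 s.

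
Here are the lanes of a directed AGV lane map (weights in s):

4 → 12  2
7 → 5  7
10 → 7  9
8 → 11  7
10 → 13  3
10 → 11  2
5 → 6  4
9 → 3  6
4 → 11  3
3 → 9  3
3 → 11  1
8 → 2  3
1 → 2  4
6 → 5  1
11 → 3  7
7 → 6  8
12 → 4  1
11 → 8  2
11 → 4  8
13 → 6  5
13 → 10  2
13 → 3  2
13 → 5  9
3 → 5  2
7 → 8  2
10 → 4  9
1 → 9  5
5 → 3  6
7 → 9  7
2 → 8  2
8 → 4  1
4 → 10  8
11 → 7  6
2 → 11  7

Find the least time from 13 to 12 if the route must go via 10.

Shortest 13→10: 13 → 10 = 2
Best 10 to 12: 10 → 11 → 8 → 4 → 12 costing 7
Total via 10: 2 + 7 = 9 s.

9 s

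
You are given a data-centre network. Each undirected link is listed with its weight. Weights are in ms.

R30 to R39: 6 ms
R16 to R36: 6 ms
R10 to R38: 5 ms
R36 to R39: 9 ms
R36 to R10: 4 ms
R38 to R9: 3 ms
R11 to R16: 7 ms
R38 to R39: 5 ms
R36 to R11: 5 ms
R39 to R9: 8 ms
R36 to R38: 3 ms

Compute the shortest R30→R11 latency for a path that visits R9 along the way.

Best R30 to R9: R30–R39–R9 costing 14
Best R9 to R11: R9–R38–R36–R11 costing 11
Total via R9: 14 + 11 = 25 ms.

25 ms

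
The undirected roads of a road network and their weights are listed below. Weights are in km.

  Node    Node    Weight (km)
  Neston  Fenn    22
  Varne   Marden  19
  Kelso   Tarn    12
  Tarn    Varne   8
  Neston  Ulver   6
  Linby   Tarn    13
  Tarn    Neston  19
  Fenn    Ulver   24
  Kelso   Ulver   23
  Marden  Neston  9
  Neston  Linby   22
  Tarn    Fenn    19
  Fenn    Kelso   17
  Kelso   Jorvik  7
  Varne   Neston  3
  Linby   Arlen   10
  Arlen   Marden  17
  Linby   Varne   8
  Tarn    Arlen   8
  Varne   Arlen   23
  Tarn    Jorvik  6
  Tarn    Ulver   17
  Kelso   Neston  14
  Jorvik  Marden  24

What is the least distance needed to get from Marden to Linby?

20 km

Compare a few routes:
Marden - Arlen - Linby: 17+10 = 27
Marden - Neston - Varne - Linby: 9+3+8 = 20
The minimum is 20 km via Marden - Neston - Varne - Linby.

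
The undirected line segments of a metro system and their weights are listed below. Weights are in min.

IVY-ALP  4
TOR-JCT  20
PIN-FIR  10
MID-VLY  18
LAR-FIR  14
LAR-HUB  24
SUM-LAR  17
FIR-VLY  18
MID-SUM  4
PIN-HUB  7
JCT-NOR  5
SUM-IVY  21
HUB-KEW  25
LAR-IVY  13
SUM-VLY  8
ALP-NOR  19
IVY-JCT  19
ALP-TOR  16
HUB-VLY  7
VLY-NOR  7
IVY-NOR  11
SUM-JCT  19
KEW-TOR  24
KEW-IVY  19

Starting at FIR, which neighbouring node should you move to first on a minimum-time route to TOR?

Compare a few routes:
FIR → VLY → NOR → JCT → TOR: 18+7+5+20 = 50
FIR → VLY → NOR → IVY → ALP → TOR: 18+7+11+4+16 = 56
FIR → LAR → IVY → ALP → TOR: 14+13+4+16 = 47
The minimum is 47 min via FIR → LAR → IVY → ALP → TOR.
So from FIR the first move is to LAR.

LAR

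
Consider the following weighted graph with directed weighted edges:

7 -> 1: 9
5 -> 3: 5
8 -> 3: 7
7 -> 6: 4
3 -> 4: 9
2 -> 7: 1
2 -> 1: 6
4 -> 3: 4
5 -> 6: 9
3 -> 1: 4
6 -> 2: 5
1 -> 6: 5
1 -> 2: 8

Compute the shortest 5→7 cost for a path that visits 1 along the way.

18

Shortest 5→1: 5 → 3 → 1 = 9
Shortest 1→7: 1 → 2 → 7 = 9
Total via 1: 9 + 9 = 18.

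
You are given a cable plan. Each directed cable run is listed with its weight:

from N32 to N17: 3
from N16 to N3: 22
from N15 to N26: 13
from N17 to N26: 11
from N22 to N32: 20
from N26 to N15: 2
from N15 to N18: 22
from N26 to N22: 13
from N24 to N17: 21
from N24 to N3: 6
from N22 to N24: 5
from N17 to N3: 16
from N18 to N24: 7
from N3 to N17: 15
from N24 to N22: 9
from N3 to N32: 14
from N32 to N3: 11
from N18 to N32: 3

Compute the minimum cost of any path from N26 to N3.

Compare a few routes:
N26 - N22 - N24 - N3: 13+5+6 = 24
N26 - N15 - N18 - N24 - N3: 2+22+7+6 = 37
Cheapest is N26 - N22 - N24 - N3 at 24.

24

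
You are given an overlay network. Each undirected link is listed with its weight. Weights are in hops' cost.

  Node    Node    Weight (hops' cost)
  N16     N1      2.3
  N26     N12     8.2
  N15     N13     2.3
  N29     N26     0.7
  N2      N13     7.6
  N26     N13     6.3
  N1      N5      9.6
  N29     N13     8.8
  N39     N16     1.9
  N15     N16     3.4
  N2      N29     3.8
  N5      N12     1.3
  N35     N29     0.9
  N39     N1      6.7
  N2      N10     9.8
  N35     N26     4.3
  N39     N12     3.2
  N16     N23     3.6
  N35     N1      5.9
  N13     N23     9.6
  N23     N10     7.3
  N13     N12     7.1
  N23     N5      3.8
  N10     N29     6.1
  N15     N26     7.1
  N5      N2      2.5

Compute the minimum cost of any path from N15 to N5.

9.8 hops' cost

Enumerating some paths:
N15–N13–N12–N5: 2.3+7.1+1.3 = 10.7
N15–N16–N23–N5: 3.4+3.6+3.8 = 10.8
N15–N16–N39–N12–N5: 3.4+1.9+3.2+1.3 = 9.8
The minimum is 9.8 hops' cost via N15–N16–N39–N12–N5.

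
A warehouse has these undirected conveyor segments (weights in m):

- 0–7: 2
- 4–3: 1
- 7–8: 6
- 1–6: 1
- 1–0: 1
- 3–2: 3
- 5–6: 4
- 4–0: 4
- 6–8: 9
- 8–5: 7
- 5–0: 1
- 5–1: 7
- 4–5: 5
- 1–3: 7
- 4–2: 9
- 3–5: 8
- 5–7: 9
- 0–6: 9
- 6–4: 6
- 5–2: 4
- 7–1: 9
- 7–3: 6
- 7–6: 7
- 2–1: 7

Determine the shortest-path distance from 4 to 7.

6 m

Settle nodes by increasing distance from 4:
4: 0
3: 1  (via 4)
0: 4  (via 4)
2: 4  (via 3)
1: 5  (via 0)
5: 5  (via 4)
6: 6  (via 4)
7: 6  (via 0)
Shortest route: 4 → 0 → 7 = 6 m.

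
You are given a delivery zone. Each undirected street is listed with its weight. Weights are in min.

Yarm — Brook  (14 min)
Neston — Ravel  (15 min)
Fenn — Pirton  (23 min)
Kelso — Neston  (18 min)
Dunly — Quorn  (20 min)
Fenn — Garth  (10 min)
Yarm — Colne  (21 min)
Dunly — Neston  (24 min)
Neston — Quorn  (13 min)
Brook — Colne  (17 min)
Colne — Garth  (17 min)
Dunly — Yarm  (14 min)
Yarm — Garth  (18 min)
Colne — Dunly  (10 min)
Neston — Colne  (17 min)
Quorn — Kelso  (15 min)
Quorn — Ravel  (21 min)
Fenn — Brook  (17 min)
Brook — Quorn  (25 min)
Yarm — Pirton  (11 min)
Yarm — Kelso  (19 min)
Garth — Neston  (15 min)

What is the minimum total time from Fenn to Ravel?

Compare a few routes:
Fenn → Garth → Colne → Neston → Ravel: 10+17+17+15 = 59
Fenn → Brook → Quorn → Ravel: 17+25+21 = 63
Fenn → Garth → Neston → Quorn → Ravel: 10+15+13+21 = 59
Fenn → Garth → Neston → Ravel: 10+15+15 = 40
Cheapest is Fenn → Garth → Neston → Ravel at 40 min.

40 min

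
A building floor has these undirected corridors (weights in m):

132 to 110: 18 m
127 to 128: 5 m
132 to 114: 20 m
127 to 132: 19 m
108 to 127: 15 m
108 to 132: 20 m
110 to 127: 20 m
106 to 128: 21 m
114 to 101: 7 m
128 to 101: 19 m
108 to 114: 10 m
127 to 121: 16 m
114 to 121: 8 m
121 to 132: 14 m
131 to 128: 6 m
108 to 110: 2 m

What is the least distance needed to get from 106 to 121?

Candidate routes:
106 - 128 - 101 - 114 - 121: 21+19+7+8 = 55
106 - 128 - 127 - 121: 21+5+16 = 42
The minimum is 42 m via 106 - 128 - 127 - 121.

42 m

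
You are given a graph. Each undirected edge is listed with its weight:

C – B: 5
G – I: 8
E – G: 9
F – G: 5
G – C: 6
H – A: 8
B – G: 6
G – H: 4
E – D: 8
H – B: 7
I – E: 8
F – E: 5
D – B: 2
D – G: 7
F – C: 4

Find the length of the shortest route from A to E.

21

Running Dijkstra from A:
A: 0
H: 8  (via A)
G: 12  (via H)
B: 15  (via H)
D: 17  (via B)
F: 17  (via G)
C: 18  (via G)
I: 20  (via G)
E: 21  (via G)
Shortest route: A–H–G–E = 21.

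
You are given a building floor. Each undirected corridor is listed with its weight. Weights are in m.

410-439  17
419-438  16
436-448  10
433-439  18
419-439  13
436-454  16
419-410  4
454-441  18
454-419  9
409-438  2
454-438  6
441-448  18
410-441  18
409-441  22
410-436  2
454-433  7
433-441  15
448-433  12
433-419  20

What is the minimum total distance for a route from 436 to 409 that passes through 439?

49 m

Best 436 to 439: 436–410–439 costing 19
Shortest 439→409: 439–419–454–438–409 = 30
Total via 439: 19 + 30 = 49 m.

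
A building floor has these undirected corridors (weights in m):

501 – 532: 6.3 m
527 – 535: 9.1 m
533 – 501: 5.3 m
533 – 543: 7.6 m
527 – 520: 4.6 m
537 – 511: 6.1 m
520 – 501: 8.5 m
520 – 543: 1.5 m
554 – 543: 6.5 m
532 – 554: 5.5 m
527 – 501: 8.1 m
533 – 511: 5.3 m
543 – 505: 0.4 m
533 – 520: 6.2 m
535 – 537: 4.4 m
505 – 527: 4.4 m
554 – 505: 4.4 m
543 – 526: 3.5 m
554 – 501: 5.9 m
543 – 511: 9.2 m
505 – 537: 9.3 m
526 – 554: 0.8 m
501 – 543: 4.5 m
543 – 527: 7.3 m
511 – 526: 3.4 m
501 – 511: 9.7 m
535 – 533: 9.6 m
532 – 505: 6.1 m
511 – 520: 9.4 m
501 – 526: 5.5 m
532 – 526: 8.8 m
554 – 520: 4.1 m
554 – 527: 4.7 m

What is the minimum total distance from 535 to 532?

19.3 m

Settle nodes by increasing distance from 535:
535: 0
537: 4.4  (via 535)
527: 9.1  (via 535)
533: 9.6  (via 535)
511: 10.5  (via 537)
505: 13.5  (via 527)
520: 13.7  (via 527)
554: 13.8  (via 527)
526: 13.9  (via 511)
543: 13.9  (via 505)
501: 14.9  (via 533)
532: 19.3  (via 554)
Shortest route: 535–527–554–532 = 19.3 m.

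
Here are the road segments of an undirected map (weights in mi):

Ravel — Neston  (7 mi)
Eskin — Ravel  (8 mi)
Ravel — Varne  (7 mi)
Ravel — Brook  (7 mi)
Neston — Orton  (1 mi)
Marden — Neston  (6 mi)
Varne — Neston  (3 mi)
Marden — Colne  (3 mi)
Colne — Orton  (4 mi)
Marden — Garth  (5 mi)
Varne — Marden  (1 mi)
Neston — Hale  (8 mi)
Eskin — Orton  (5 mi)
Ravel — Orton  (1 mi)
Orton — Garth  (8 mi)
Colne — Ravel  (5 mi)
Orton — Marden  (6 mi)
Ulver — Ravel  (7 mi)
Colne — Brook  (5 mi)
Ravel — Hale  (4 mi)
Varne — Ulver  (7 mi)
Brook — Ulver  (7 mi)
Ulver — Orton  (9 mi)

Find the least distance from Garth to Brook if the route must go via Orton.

16 mi

Best Garth to Orton: Garth → Orton costing 8
Best Orton to Brook: Orton → Ravel → Brook costing 8
Total via Orton: 8 + 8 = 16 mi.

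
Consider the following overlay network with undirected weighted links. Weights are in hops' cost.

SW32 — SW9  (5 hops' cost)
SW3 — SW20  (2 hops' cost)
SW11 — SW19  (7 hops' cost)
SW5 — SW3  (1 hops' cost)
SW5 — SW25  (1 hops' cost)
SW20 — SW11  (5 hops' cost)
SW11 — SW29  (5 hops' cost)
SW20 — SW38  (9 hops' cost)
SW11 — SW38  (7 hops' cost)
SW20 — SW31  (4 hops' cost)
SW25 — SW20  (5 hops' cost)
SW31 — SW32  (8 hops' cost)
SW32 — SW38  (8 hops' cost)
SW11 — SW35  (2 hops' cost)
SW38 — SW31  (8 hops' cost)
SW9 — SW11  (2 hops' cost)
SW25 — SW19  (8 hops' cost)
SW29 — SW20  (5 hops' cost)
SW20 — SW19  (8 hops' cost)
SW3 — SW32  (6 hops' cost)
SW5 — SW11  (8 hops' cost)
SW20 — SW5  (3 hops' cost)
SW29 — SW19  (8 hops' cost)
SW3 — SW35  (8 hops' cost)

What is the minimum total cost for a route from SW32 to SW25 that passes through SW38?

21 hops' cost

Shortest SW32→SW38: SW32 → SW38 = 8
Best SW38 to SW25: SW38 → SW20 → SW5 → SW25 costing 13
Total via SW38: 8 + 13 = 21 hops' cost.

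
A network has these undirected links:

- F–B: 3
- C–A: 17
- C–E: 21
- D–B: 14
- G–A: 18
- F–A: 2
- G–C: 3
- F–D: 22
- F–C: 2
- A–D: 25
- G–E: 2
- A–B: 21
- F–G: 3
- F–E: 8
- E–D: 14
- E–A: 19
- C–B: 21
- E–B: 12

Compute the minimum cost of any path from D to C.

19

Running Dijkstra from D:
D: 0
B: 14  (via D)
E: 14  (via D)
G: 16  (via E)
F: 17  (via B)
A: 19  (via F)
C: 19  (via G)
Shortest route: D → E → G → C = 19.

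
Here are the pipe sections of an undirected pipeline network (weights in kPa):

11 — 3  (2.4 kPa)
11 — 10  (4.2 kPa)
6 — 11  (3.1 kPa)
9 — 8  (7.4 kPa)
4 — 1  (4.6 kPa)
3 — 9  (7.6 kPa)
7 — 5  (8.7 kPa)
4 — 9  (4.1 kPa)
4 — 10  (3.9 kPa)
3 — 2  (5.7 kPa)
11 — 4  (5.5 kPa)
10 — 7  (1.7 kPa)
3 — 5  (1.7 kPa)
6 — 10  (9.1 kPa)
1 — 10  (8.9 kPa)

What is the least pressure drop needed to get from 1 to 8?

16.1 kPa

Candidate routes:
1 → 4 → 11 → 3 → 9 → 8: 4.6+5.5+2.4+7.6+7.4 = 27.5
1 → 4 → 9 → 8: 4.6+4.1+7.4 = 16.1
1 → 10 → 4 → 9 → 8: 8.9+3.9+4.1+7.4 = 24.3
Cheapest is 1 → 4 → 9 → 8 at 16.1 kPa.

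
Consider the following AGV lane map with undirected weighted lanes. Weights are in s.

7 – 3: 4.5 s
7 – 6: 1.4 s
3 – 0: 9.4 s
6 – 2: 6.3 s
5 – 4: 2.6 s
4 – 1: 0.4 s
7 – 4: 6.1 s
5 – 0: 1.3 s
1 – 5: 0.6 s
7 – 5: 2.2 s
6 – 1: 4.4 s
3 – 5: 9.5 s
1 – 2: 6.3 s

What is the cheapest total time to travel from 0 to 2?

Candidate routes:
0 - 5 - 1 - 2: 1.3+0.6+6.3 = 8.2
0 - 5 - 1 - 6 - 2: 1.3+0.6+4.4+6.3 = 12.6
0 - 5 - 4 - 1 - 2: 1.3+2.6+0.4+6.3 = 10.6
0 - 5 - 7 - 6 - 2: 1.3+2.2+1.4+6.3 = 11.2
Cheapest is 0 - 5 - 1 - 2 at 8.2 s.

8.2 s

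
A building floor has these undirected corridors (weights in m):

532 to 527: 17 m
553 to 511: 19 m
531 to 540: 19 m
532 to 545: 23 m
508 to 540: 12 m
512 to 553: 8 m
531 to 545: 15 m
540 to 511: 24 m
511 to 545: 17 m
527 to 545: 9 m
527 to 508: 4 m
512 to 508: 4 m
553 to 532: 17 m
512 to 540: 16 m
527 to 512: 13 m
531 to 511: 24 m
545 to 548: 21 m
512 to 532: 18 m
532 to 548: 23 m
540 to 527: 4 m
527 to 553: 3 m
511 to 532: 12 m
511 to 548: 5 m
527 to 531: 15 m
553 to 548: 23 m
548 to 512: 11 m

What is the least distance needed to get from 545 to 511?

17 m

Settle nodes by increasing distance from 545:
545: 0
527: 9  (via 545)
553: 12  (via 527)
508: 13  (via 527)
540: 13  (via 527)
531: 15  (via 545)
512: 17  (via 508)
511: 17  (via 545)
Shortest route: 545 → 511 = 17 m.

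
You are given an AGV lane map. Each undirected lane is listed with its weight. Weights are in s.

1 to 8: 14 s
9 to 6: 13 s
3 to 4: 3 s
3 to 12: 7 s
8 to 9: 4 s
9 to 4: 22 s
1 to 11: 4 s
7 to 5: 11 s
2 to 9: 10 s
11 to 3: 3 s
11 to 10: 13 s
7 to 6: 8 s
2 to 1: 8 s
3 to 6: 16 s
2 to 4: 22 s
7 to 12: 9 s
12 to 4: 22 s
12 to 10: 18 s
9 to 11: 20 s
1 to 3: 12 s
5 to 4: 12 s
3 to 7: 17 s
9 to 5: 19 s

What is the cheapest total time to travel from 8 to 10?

31 s

Enumerating some paths:
8–1–11–10: 14+4+13 = 31
8–9–11–10: 4+20+13 = 37
Cheapest is 8–1–11–10 at 31 s.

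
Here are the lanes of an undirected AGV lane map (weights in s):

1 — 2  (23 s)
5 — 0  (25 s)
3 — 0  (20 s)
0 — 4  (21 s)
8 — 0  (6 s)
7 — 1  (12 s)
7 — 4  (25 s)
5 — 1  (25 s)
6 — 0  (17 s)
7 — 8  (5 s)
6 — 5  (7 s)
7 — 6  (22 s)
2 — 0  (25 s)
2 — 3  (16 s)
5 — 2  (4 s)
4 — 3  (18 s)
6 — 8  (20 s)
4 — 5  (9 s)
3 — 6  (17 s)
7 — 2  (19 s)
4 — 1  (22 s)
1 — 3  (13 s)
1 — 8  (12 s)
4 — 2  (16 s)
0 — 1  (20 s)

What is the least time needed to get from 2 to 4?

Compare a few routes:
2 → 4: 16 = 16
2 → 5 → 4: 4+9 = 13
Cheapest is 2 → 5 → 4 at 13 s.

13 s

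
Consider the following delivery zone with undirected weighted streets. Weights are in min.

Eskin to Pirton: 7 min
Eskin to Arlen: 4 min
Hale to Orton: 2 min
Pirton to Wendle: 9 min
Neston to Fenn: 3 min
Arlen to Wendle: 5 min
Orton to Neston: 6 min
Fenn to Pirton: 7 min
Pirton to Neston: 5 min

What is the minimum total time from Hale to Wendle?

Compare a few routes:
Hale - Orton - Neston - Fenn - Pirton - Wendle: 2+6+3+7+9 = 27
Hale - Orton - Neston - Pirton - Eskin - Arlen - Wendle: 2+6+5+7+4+5 = 29
Hale - Orton - Neston - Pirton - Wendle: 2+6+5+9 = 22
Cheapest is Hale - Orton - Neston - Pirton - Wendle at 22 min.

22 min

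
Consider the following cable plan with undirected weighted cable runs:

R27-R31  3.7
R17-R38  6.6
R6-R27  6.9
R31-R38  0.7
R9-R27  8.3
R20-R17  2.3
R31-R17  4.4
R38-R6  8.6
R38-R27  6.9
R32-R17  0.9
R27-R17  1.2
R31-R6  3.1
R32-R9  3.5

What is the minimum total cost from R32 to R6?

8.4

Candidate routes:
R32 - R17 - R27 - R6: 0.9+1.2+6.9 = 9
R32 - R17 - R27 - R31 - R6: 0.9+1.2+3.7+3.1 = 8.9
R32 - R17 - R31 - R6: 0.9+4.4+3.1 = 8.4
The minimum is 8.4 via R32 - R17 - R31 - R6.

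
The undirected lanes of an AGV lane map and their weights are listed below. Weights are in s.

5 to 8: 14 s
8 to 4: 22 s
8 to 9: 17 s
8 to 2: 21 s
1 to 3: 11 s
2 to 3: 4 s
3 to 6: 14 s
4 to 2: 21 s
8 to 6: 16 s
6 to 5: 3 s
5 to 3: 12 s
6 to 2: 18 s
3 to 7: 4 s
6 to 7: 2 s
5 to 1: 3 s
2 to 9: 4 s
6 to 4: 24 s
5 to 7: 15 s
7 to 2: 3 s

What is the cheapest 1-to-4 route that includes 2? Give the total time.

Shortest 1→2: 1 → 5 → 6 → 7 → 2 = 11
Best 2 to 4: 2 → 4 costing 21
Total via 2: 11 + 21 = 32 s.

32 s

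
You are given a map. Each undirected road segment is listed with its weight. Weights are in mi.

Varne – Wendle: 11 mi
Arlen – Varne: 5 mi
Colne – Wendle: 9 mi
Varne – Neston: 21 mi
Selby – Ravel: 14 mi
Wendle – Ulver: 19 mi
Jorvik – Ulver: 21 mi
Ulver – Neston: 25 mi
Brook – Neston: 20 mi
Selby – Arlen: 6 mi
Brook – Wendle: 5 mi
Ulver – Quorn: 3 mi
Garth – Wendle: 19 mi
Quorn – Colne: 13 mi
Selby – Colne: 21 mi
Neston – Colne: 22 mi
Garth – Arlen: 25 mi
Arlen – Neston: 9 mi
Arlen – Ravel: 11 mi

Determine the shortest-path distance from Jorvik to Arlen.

55 mi

Compare a few routes:
Jorvik - Ulver - Wendle - Varne - Arlen: 21+19+11+5 = 56
Jorvik - Ulver - Neston - Arlen: 21+25+9 = 55
The minimum is 55 mi via Jorvik - Ulver - Neston - Arlen.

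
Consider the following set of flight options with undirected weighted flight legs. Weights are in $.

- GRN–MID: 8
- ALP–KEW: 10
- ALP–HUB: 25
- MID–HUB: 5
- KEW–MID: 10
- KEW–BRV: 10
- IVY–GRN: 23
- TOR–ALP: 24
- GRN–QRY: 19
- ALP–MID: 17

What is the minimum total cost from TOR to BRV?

Enumerating some paths:
TOR–ALP–MID–KEW–BRV: 24+17+10+10 = 61
TOR–ALP–KEW–BRV: 24+10+10 = 44
Cheapest is TOR–ALP–KEW–BRV at $44.

$44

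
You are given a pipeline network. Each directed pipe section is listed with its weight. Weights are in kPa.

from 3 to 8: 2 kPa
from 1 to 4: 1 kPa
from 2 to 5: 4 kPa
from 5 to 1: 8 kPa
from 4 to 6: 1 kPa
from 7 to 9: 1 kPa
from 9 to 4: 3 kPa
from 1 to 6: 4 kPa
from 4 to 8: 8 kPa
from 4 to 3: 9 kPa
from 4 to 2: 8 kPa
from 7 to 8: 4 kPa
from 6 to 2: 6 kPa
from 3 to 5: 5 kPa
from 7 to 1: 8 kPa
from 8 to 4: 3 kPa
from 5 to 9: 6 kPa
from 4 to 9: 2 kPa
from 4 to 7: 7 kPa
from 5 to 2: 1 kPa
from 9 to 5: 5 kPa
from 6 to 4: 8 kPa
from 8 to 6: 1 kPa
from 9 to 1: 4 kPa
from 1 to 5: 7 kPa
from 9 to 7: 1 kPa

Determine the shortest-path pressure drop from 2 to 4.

13 kPa

Shortest distances from 2:
2: 0
5: 4  (via 2)
9: 10  (via 5)
7: 11  (via 9)
1: 12  (via 5)
4: 13  (via 9)
Shortest route: 2 → 5 → 9 → 4 = 13 kPa.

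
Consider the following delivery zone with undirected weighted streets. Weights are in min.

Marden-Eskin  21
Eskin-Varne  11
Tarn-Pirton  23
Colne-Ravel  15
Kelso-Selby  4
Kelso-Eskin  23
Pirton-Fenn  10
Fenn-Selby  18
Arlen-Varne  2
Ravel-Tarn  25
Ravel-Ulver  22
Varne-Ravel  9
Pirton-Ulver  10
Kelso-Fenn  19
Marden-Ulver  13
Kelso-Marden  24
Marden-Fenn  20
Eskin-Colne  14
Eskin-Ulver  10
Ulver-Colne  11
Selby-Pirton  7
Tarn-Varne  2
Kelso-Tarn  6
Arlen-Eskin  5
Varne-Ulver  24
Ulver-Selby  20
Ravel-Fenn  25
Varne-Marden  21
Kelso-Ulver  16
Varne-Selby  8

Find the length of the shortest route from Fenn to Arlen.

27 min

Enumerating some paths:
Fenn - Pirton - Selby - Varne - Arlen: 10+7+8+2 = 27
Fenn - Selby - Varne - Arlen: 18+8+2 = 28
Cheapest is Fenn - Pirton - Selby - Varne - Arlen at 27 min.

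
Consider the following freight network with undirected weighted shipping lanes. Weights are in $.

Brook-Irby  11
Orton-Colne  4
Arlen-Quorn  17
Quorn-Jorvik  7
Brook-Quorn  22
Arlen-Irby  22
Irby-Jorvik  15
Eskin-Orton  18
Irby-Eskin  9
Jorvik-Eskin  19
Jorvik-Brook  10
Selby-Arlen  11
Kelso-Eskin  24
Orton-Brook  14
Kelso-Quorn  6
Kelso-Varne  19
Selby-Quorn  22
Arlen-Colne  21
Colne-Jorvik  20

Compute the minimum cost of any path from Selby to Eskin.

$42

Running Dijkstra from Selby:
Selby: 0
Arlen: 11  (via Selby)
Quorn: 22  (via Selby)
Kelso: 28  (via Quorn)
Jorvik: 29  (via Quorn)
Colne: 32  (via Arlen)
Irby: 33  (via Arlen)
Orton: 36  (via Colne)
Brook: 39  (via Jorvik)
Eskin: 42  (via Irby)
Shortest route: Selby → Arlen → Irby → Eskin = $42.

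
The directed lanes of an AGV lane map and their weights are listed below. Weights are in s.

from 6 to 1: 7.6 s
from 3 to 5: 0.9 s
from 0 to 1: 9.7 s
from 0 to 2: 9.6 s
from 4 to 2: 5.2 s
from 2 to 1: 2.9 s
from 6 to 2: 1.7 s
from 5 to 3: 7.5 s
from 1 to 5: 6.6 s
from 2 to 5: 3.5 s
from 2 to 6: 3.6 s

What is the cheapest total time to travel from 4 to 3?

Compare a few routes:
4 - 2 - 1 - 5 - 3: 5.2+2.9+6.6+7.5 = 22.2
4 - 2 - 5 - 3: 5.2+3.5+7.5 = 16.2
4 - 2 - 6 - 1 - 5 - 3: 5.2+3.6+7.6+6.6+7.5 = 30.5
The minimum is 16.2 s via 4 - 2 - 5 - 3.

16.2 s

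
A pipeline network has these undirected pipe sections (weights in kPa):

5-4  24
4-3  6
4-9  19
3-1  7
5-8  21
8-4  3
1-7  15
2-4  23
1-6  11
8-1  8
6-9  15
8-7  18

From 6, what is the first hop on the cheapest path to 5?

Compare a few routes:
6–1–8–4–5: 11+8+3+24 = 46
6–1–8–5: 11+8+21 = 40
Cheapest is 6–1–8–5 at 40 kPa.
So from 6 the first move is to 1.

1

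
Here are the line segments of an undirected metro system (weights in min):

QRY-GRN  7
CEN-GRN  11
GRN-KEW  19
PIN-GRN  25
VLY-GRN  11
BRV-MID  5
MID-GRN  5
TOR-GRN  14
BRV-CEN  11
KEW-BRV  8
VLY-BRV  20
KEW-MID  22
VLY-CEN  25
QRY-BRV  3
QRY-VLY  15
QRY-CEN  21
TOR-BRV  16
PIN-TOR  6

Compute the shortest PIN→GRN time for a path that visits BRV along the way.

Shortest PIN→BRV: PIN–TOR–BRV = 22
Best BRV to GRN: BRV–QRY–GRN costing 10
Total via BRV: 22 + 10 = 32 min.

32 min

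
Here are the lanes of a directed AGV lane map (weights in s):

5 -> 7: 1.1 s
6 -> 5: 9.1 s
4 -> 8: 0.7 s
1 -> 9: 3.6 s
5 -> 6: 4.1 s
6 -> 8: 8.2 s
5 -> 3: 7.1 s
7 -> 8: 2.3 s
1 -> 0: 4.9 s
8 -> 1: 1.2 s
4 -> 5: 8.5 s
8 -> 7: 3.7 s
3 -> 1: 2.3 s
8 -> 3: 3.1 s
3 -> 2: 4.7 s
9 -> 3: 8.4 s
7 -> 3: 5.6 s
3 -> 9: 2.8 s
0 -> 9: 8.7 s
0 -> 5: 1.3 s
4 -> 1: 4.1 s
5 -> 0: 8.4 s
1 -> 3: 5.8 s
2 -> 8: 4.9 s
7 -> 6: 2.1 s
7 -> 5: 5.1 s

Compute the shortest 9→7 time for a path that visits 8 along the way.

Best 9 to 8: 9–3–2–8 costing 18
Shortest 8→7: 8–7 = 3.7
Total via 8: 18 + 3.7 = 21.7 s.

21.7 s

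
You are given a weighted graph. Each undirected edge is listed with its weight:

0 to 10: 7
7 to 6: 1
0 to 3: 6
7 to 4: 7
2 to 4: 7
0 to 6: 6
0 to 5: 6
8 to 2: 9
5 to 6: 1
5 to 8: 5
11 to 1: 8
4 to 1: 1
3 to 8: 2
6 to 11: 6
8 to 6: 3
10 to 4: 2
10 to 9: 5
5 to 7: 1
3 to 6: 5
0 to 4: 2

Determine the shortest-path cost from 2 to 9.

Shortest distances from 2:
2: 0
4: 7  (via 2)
1: 8  (via 4)
0: 9  (via 4)
8: 9  (via 2)
10: 9  (via 4)
3: 11  (via 8)
6: 12  (via 8)
5: 13  (via 6)
7: 13  (via 6)
9: 14  (via 10)
Shortest route: 2–4–10–9 = 14.

14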